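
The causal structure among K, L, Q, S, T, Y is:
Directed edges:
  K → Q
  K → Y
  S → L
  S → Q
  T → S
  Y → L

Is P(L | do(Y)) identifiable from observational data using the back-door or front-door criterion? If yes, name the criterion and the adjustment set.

desc(Y)\{Y}={L}; candidates ⊆ {K,Q,S,T}.
∅: Y⊥L given ∅ in G with Y→· removed — back-door holds.
P(L|do(Y)) = P(L|Y) — no adjustment needed.

P(L|do(Y)): backdoor, adjust for ∅.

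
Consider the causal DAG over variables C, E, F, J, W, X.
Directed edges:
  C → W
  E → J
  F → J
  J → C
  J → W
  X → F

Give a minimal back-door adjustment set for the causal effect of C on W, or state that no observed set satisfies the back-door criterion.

desc(C)\{C}={W}; candidates ⊆ {E,F,J,X}.
size 0: {}; under {} C still reaches {E,F,J,W,X} ∋ W.
{J}: C⊥W given {J} in G with C→· removed — back-door holds.

C→W: minimal back-door set {J}.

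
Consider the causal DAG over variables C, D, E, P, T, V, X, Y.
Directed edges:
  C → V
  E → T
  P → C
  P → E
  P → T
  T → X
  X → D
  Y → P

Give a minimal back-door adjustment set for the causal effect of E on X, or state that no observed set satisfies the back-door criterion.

E→X: minimal back-door set {P}.

desc(E)\{E}={D,T,X}; candidates ⊆ {C,P,V,Y}.
size 0: {}; under {} E still reaches {C,D,P,T,V,X,Y} ∋ X.
{P}: E⊥X given {P} in G with E→· removed — back-door holds.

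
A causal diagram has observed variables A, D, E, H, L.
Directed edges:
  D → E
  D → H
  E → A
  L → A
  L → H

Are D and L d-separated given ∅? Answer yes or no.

Bayes-Ball from D | ∅ reaches {A,E,H}.
L ∉ reach(D|∅) ⇒ D ⊥ L | ∅.

Yes — D ⊥ L | ∅.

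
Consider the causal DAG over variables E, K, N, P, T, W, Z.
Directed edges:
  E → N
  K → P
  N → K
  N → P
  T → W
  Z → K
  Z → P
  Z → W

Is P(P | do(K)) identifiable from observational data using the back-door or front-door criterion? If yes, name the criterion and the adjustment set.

P(P|do(K)): backdoor, adjust for {N, Z}.

desc(K)\{K}={P}; candidates ⊆ {E,N,T,W,Z}.
size 0: {}; under {} K still reaches {E,N,P,W,Z} ∋ P.
size 1: {E}, {N}, {T} …(+2); under {E} K still reaches {N,P,W,Z} ∋ P.
{N,Z}: K⊥P given {N,Z} in G with K→· removed — back-door holds.
P(P|do(K)) = Σ_{N,Z} P(P|K,N,Z)·P(N,Z).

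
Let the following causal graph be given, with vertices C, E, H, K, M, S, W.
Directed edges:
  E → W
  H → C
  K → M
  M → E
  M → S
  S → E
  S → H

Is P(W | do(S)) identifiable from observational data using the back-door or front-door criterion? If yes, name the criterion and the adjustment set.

desc(S)\{S}={C,E,H,W}; candidates ⊆ {K,M}.
size 0: {}; under {} S still reaches {E,K,M,W} ∋ W.
{M}: S⊥W given {M} in G with S→· removed — back-door holds.
P(W|do(S)) = Σ_{M} P(W|S,M)·P(M).

P(W|do(S)): backdoor, adjust for {M}.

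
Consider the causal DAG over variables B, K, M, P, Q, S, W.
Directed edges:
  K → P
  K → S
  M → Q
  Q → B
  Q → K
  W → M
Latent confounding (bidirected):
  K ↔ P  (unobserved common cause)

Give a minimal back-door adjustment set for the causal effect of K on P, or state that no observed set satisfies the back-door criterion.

desc(K)\{K}={P,S}; candidates ⊆ {B,M,Q,W}.
K↔P: latent back-door arc(s) into K.
size 0: {}; under {} K still reaches {B,M,P,Q,W} ∋ P.
size 1: {B}, {M}, {Q} …(+1); under {B} K still reaches {M,P,Q,W} ∋ P.
size 2: {B,M}, {B,Q}, {B,W} …(+3); under {B,M} K still reaches {P,Q} ∋ P.
K↔P cannot be blocked by any observed set — no back-door set.

K→P: no observed back-door set.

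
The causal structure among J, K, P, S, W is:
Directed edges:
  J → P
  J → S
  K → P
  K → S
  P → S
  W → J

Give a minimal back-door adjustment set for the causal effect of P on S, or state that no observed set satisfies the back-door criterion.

desc(P)\{P}={S}; candidates ⊆ {J,K,W}.
size 0: {}; under {} P still reaches {J,K,S,W} ∋ S.
size 1: {J}, {K}, {W}; under {J} P still reaches {K,S} ∋ S.
{J,K}: P⊥S given {J,K} in G with P→· removed — back-door holds.

P→S: minimal back-door set {J, K}.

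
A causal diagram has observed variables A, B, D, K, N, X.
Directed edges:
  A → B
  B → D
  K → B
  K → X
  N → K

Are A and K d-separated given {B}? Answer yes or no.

Bayes-Ball from A | {B} reaches {K,N,X}.
K ∈ reach(A|{B}) ⇒ A ⊥̸ K | {B}.

No — A and K are d-connected given {B}.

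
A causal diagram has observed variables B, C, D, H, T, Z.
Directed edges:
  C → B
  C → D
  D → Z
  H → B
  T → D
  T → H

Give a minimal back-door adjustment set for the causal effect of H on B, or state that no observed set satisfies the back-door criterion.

desc(H)\{H}={B}; candidates ⊆ {C,D,T,Z}.
∅: H⊥B given ∅ in G with H→· removed — back-door holds.

H→B: minimal back-door set ∅.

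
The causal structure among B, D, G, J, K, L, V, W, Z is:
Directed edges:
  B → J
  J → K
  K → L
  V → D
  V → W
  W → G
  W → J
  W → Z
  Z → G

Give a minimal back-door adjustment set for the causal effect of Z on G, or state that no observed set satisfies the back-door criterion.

Z→G: minimal back-door set {W}.

desc(Z)\{Z}={G}; candidates ⊆ {B,D,J,K,L,V,W}.
size 0: {}; under {} Z still reaches {D,G,J,K,L,V,W} ∋ G.
{W}: Z⊥G given {W} in G with Z→· removed — back-door holds.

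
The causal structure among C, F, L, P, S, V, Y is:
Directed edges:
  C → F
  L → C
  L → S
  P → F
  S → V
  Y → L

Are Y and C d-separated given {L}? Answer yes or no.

Bayes-Ball from Y | {L} reaches ∅.
C ∉ reach(Y|{L}) ⇒ Y ⊥ C | {L}.

Yes — Y ⊥ C | {L}.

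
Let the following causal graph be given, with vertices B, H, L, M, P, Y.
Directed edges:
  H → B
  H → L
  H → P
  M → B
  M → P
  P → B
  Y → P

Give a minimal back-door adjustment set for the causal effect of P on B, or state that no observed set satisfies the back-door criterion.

desc(P)\{P}={B}; candidates ⊆ {H,L,M,Y}.
size 0: {}; under {} P still reaches {B,H,L,M,Y} ∋ B.
size 1: {H}, {L}, {M} …(+1); under {H} P still reaches {B,M,Y} ∋ B.
{H,M}: P⊥B given {H,M} in G with P→· removed — back-door holds.

P→B: minimal back-door set {H, M}.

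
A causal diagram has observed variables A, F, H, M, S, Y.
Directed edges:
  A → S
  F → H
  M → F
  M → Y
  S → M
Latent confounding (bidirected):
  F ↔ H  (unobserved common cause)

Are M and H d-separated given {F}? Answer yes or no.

Bayes-Ball from M | {F} reaches {A,H,S,Y}.
H ∈ reach(M|{F}) ⇒ M ⊥̸ H | {F}.

No — M and H are d-connected given {F}.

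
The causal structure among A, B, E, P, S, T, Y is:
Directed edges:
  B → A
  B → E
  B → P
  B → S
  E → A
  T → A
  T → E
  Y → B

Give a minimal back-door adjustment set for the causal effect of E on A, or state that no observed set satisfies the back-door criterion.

desc(E)\{E}={A}; candidates ⊆ {B,P,S,T,Y}.
size 0: {}; under {} E still reaches {A,B,P,S,T,Y} ∋ A.
size 1: {B}, {P}, {S} …(+2); under {B} E still reaches {A,T} ∋ A.
{B,T}: E⊥A given {B,T} in G with E→· removed — back-door holds.

E→A: minimal back-door set {B, T}.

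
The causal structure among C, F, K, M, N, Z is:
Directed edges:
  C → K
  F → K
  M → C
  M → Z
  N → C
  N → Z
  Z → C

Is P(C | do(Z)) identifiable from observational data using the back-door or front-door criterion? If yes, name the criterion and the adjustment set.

desc(Z)\{Z}={C,K}; candidates ⊆ {F,M,N}.
size 0: {}; under {} Z still reaches {C,K,M,N} ∋ C.
size 1: {F}, {M}, {N}; under {F} Z still reaches {C,K,M,N} ∋ C.
{M,N}: Z⊥C given {M,N} in G with Z→· removed — back-door holds.
P(C|do(Z)) = Σ_{M,N} P(C|Z,M,N)·P(M,N).

P(C|do(Z)): backdoor, adjust for {M, N}.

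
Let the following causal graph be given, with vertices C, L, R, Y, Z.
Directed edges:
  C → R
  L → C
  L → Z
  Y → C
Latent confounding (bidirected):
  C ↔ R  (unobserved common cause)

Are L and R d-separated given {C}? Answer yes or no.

Bayes-Ball from L | {C} reaches {R,Y,Z}.
R ∈ reach(L|{C}) ⇒ L ⊥̸ R | {C}.

No — L and R are d-connected given {C}.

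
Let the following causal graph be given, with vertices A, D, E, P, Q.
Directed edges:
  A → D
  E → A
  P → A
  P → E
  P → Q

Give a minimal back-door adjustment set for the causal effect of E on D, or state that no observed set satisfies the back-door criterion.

E→D: minimal back-door set {P}.

desc(E)\{E}={A,D}; candidates ⊆ {P,Q}.
size 0: {}; under {} E still reaches {A,D,P,Q} ∋ D.
{P}: E⊥D given {P} in G with E→· removed — back-door holds.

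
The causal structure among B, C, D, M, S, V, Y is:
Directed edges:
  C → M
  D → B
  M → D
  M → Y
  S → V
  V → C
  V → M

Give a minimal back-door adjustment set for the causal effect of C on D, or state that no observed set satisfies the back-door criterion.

desc(C)\{C}={B,D,M,Y}; candidates ⊆ {S,V}.
size 0: {}; under {} C still reaches {B,D,M,S,V,Y} ∋ D.
{V}: C⊥D given {V} in G with C→· removed — back-door holds.

C→D: minimal back-door set {V}.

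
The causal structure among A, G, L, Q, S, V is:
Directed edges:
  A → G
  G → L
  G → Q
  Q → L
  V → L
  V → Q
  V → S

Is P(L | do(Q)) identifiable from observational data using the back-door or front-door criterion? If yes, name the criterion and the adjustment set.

P(L|do(Q)): backdoor, adjust for {G, V}.

desc(Q)\{Q}={L}; candidates ⊆ {A,G,S,V}.
size 0: {}; under {} Q still reaches {A,G,L,S,V} ∋ L.
size 1: {A}, {G}, {S} …(+1); under {A} Q still reaches {G,L,S,V} ∋ L.
{G,V}: Q⊥L given {G,V} in G with Q→· removed — back-door holds.
P(L|do(Q)) = Σ_{G,V} P(L|Q,G,V)·P(G,V).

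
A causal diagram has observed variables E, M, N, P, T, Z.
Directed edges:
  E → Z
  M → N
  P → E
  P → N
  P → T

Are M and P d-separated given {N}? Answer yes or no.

No — M and P are d-connected given {N}.

Bayes-Ball from M | {N} reaches {E,P,T,Z}.
P ∈ reach(M|{N}) ⇒ M ⊥̸ P | {N}.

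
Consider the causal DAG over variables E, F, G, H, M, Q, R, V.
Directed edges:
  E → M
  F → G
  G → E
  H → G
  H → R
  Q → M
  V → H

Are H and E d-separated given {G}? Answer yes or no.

Yes — H ⊥ E | {G}.

Bayes-Ball from H | {G} reaches {F,R,V}.
E ∉ reach(H|{G}) ⇒ H ⊥ E | {G}.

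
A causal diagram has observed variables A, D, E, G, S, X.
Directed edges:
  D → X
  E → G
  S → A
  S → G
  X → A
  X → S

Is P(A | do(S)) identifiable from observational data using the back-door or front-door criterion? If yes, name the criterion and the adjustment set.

desc(S)\{S}={A,G}; candidates ⊆ {D,E,X}.
size 0: {}; under {} S still reaches {A,D,X} ∋ A.
{X}: S⊥A given {X} in G with S→· removed — back-door holds.
P(A|do(S)) = Σ_{X} P(A|S,X)·P(X).

P(A|do(S)): backdoor, adjust for {X}.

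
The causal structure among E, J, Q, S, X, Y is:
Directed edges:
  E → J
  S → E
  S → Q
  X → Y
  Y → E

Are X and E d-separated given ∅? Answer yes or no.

No — X and E are d-connected given ∅.

Bayes-Ball from X | ∅ reaches {E,J,Y}.
E ∈ reach(X|∅) ⇒ X ⊥̸ E | ∅.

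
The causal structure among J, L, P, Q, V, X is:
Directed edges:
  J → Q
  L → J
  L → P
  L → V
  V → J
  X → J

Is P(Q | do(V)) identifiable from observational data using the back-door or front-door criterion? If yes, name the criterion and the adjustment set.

P(Q|do(V)): backdoor, adjust for {L}.

desc(V)\{V}={J,Q}; candidates ⊆ {L,P,X}.
size 0: {}; under {} V still reaches {J,L,P,Q} ∋ Q.
{L}: V⊥Q given {L} in G with V→· removed — back-door holds.
P(Q|do(V)) = Σ_{L} P(Q|V,L)·P(L).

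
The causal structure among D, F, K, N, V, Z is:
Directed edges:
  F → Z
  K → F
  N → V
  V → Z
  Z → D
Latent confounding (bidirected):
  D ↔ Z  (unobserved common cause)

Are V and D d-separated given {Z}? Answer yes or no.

No — V and D are d-connected given {Z}.

Bayes-Ball from V | {Z} reaches {D,F,K,N}.
D ∈ reach(V|{Z}) ⇒ V ⊥̸ D | {Z}.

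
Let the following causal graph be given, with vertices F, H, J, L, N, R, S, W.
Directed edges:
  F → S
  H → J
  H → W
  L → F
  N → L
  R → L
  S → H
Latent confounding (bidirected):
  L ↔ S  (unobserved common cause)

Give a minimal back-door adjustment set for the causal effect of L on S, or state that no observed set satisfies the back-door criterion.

desc(L)\{L}={F,H,J,S,W}; candidates ⊆ {N,R}.
L↔S: latent back-door arc(s) into L.
size 0: {}; under {} L still reaches {H,J,N,R,S,W} ∋ S.
size 1: {N}, {R}; under {N} L still reaches {H,J,R,S,W} ∋ S.
size 2: {N,R}; under {N,R} L still reaches {H,J,S,W} ∋ S.
L↔S cannot be blocked by any observed set — no back-door set.

L→S: no observed back-door set.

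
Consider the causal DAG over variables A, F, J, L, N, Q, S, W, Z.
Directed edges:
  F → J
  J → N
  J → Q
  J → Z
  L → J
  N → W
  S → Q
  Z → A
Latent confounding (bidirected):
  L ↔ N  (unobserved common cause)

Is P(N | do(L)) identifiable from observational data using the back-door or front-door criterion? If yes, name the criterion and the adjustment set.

desc(L)\{L}={A,J,N,Q,W,Z}; candidates ⊆ {F,S}.
L↔N: latent back-door arc(s) into L.
size 0: {}; under {} L still reaches {N,W} ∋ N.
size 1: {F}, {S}; under {F} L still reaches {N,W} ∋ N.
size 2: {F,S}; under {F,S} L still reaches {N,W} ∋ N.
L↔N cannot be blocked by any observed set — no back-door set.
{J}: (i) intercepts every directed L→N path; (ii) no back-door L→{J}; (iii) {L} blocks every back-door {J}→N. Front-door holds.
P(N|do(L)) = Σ_{J} P(J|L) Σ_{L'} P(N|J,L')P(L').

P(N|do(L)): frontdoor, adjust for {J}.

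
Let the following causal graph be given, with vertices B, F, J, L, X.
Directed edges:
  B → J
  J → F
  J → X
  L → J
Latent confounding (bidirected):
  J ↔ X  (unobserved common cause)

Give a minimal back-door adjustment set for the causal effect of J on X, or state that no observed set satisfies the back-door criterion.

J→X: no observed back-door set.

desc(J)\{J}={F,X}; candidates ⊆ {B,L}.
J↔X: latent back-door arc(s) into J.
size 0: {}; under {} J still reaches {B,L,X} ∋ X.
size 1: {B}, {L}; under {B} J still reaches {L,X} ∋ X.
size 2: {B,L}; under {B,L} J still reaches {X} ∋ X.
J↔X cannot be blocked by any observed set — no back-door set.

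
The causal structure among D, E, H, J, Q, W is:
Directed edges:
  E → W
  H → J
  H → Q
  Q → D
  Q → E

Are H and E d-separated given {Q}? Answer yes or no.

Bayes-Ball from H | {Q} reaches {J}.
E ∉ reach(H|{Q}) ⇒ H ⊥ E | {Q}.

Yes — H ⊥ E | {Q}.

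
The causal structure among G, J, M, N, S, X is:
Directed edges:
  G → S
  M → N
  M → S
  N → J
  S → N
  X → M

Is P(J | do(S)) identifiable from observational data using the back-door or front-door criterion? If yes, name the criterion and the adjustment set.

desc(S)\{S}={J,N}; candidates ⊆ {G,M,X}.
size 0: {}; under {} S still reaches {G,J,M,N,X} ∋ J.
{M}: S⊥J given {M} in G with S→· removed — back-door holds.
P(J|do(S)) = Σ_{M} P(J|S,M)·P(M).

P(J|do(S)): backdoor, adjust for {M}.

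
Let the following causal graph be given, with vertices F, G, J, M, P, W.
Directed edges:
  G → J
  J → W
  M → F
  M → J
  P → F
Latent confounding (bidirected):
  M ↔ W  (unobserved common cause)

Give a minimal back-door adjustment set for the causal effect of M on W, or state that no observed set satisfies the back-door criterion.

desc(M)\{M}={F,J,W}; candidates ⊆ {G,P}.
M↔W: latent back-door arc(s) into M.
size 0: {}; under {} M still reaches {W} ∋ W.
size 1: {G}, {P}; under {G} M still reaches {W} ∋ W.
size 2: {G,P}; under {G,P} M still reaches {W} ∋ W.
M↔W cannot be blocked by any observed set — no back-door set.

M→W: no observed back-door set.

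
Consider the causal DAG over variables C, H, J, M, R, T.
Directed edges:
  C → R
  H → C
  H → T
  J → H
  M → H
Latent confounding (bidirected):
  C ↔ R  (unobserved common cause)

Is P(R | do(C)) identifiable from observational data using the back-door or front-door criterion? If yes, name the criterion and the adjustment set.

desc(C)\{C}={R}; candidates ⊆ {H,J,M,T}.
C↔R: latent back-door arc(s) into C.
size 0: {}; under {} C still reaches {H,J,M,R,T} ∋ R.
size 1: {H}, {J}, {M} …(+1); under {H} C still reaches {R} ∋ R.
size 2: {H,J}, {H,M}, {H,T} …(+3); under {H,J} C still reaches {R} ∋ R.
C↔R cannot be blocked by any observed set — no back-door set.
No mediator lies on a directed C→…→R path.
Neither criterion identifies P(R|do(C)) in this graph.

P(R|do(C)): not identifiable (no BD/FD set).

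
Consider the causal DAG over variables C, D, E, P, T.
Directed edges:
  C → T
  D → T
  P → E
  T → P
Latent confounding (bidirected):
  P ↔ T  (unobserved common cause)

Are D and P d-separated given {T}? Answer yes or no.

No — D and P are d-connected given {T}.

Bayes-Ball from D | {T} reaches {C,E,P}.
P ∈ reach(D|{T}) ⇒ D ⊥̸ P | {T}.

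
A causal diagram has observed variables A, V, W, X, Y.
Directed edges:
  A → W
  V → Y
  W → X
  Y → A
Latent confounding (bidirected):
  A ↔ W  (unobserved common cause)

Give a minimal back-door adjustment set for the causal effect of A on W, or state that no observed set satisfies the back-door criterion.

A→W: no observed back-door set.

desc(A)\{A}={W,X}; candidates ⊆ {V,Y}.
A↔W: latent back-door arc(s) into A.
size 0: {}; under {} A still reaches {V,W,X,Y} ∋ W.
size 1: {V}, {Y}; under {V} A still reaches {W,X,Y} ∋ W.
size 2: {V,Y}; under {V,Y} A still reaches {W,X} ∋ W.
A↔W cannot be blocked by any observed set — no back-door set.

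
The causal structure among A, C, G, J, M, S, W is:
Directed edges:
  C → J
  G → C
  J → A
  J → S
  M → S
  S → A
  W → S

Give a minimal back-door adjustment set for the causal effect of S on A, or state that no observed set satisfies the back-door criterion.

desc(S)\{S}={A}; candidates ⊆ {C,G,J,M,W}.
size 0: {}; under {} S still reaches {A,C,G,J,M,W} ∋ A.
{J}: S⊥A given {J} in G with S→· removed — back-door holds.

S→A: minimal back-door set {J}.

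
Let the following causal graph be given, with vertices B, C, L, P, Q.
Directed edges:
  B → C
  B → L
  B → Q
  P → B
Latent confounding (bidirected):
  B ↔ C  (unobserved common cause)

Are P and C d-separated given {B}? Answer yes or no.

No — P and C are d-connected given {B}.

Bayes-Ball from P | {B} reaches {C}.
C ∈ reach(P|{B}) ⇒ P ⊥̸ C | {B}.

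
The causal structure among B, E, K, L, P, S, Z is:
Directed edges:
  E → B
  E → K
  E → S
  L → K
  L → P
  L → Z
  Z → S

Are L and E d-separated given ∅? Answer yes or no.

Yes — L ⊥ E | ∅.

Bayes-Ball from L | ∅ reaches {K,P,S,Z}.
E ∉ reach(L|∅) ⇒ L ⊥ E | ∅.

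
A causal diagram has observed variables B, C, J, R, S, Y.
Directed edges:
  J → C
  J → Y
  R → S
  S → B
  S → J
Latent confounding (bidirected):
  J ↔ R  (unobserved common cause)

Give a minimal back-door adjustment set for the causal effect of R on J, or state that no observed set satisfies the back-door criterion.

R→J: no observed back-door set.

desc(R)\{R}={B,C,J,S,Y}; candidates ⊆ {—}.
R↔J: latent back-door arc(s) into R.
size 0: {}; under {} R still reaches {C,J,Y} ∋ J.
R↔J cannot be blocked by any observed set — no back-door set.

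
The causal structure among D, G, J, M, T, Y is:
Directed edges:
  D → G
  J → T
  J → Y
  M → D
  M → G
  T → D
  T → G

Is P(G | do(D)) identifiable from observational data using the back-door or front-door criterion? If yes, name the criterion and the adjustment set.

desc(D)\{D}={G}; candidates ⊆ {J,M,T,Y}.
size 0: {}; under {} D still reaches {G,J,M,T,Y} ∋ G.
size 1: {J}, {M}, {T} …(+1); under {J} D still reaches {G,M,T} ∋ G.
{M,T}: D⊥G given {M,T} in G with D→· removed — back-door holds.
P(G|do(D)) = Σ_{M,T} P(G|D,M,T)·P(M,T).

P(G|do(D)): backdoor, adjust for {M, T}.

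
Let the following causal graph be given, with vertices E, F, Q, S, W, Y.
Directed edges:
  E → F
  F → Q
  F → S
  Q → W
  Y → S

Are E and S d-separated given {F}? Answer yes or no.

Bayes-Ball from E | {F} reaches ∅.
S ∉ reach(E|{F}) ⇒ E ⊥ S | {F}.

Yes — E ⊥ S | {F}.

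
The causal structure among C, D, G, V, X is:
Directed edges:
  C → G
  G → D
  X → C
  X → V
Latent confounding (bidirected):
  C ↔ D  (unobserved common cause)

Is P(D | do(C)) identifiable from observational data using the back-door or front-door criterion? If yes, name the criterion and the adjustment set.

desc(C)\{C}={D,G}; candidates ⊆ {V,X}.
C↔D: latent back-door arc(s) into C.
size 0: {}; under {} C still reaches {D,V,X} ∋ D.
size 1: {V}, {X}; under {V} C still reaches {D,X} ∋ D.
size 2: {V,X}; under {V,X} C still reaches {D} ∋ D.
C↔D cannot be blocked by any observed set — no back-door set.
{G}: (i) intercepts every directed C→D path; (ii) no back-door C→{G}; (iii) {C} blocks every back-door {G}→D. Front-door holds.
P(D|do(C)) = Σ_{G} P(G|C) Σ_{C'} P(D|G,C')P(C').

P(D|do(C)): frontdoor, adjust for {G}.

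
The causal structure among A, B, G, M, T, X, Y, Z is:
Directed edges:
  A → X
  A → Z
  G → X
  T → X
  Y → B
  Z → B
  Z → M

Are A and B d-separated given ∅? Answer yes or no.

Bayes-Ball from A | ∅ reaches {B,M,X,Z}.
B ∈ reach(A|∅) ⇒ A ⊥̸ B | ∅.

No — A and B are d-connected given ∅.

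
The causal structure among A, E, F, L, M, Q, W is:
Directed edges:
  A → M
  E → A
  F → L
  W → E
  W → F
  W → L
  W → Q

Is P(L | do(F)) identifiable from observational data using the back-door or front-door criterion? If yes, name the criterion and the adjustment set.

desc(F)\{F}={L}; candidates ⊆ {A,E,M,Q,W}.
size 0: {}; under {} F still reaches {A,E,L,M,Q,W} ∋ L.
{W}: F⊥L given {W} in G with F→· removed — back-door holds.
P(L|do(F)) = Σ_{W} P(L|F,W)·P(W).

P(L|do(F)): backdoor, adjust for {W}.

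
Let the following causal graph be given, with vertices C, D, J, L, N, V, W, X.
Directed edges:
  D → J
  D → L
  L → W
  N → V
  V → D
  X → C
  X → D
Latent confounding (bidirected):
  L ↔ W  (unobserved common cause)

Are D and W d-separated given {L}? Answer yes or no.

Bayes-Ball from D | {L} reaches {C,J,N,V,W,X}.
W ∈ reach(D|{L}) ⇒ D ⊥̸ W | {L}.

No — D and W are d-connected given {L}.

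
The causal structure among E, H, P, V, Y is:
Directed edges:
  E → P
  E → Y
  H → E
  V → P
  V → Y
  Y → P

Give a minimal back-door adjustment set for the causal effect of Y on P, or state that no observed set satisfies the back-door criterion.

Y→P: minimal back-door set {E, V}.

desc(Y)\{Y}={P}; candidates ⊆ {E,H,V}.
size 0: {}; under {} Y still reaches {E,H,P,V} ∋ P.
size 1: {E}, {H}, {V}; under {E} Y still reaches {P,V} ∋ P.
{E,V}: Y⊥P given {E,V} in G with Y→· removed — back-door holds.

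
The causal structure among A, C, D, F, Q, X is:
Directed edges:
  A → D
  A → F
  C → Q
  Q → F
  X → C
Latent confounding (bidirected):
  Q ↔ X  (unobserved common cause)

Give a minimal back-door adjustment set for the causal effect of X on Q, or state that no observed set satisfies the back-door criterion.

desc(X)\{X}={C,F,Q}; candidates ⊆ {A,D}.
X↔Q: latent back-door arc(s) into X.
size 0: {}; under {} X still reaches {F,Q} ∋ Q.
size 1: {A}, {D}; under {A} X still reaches {F,Q} ∋ Q.
size 2: {A,D}; under {A,D} X still reaches {F,Q} ∋ Q.
X↔Q cannot be blocked by any observed set — no back-door set.

X→Q: no observed back-door set.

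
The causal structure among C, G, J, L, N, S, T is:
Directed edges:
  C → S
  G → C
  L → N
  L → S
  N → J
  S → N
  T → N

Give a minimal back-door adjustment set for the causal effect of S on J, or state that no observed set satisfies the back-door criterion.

desc(S)\{S}={J,N}; candidates ⊆ {C,G,L,T}.
size 0: {}; under {} S still reaches {C,G,J,L,N} ∋ J.
{L}: S⊥J given {L} in G with S→· removed — back-door holds.

S→J: minimal back-door set {L}.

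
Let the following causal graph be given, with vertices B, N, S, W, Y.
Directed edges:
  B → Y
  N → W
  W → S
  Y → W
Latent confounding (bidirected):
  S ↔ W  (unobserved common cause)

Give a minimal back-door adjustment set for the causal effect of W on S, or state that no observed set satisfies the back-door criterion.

desc(W)\{W}={S}; candidates ⊆ {B,N,Y}.
W↔S: latent back-door arc(s) into W.
size 0: {}; under {} W still reaches {B,N,S,Y} ∋ S.
size 1: {B}, {N}, {Y}; under {B} W still reaches {N,S,Y} ∋ S.
size 2: {B,N}, {B,Y}, {N,Y}; under {B,N} W still reaches {S,Y} ∋ S.
W↔S cannot be blocked by any observed set — no back-door set.

W→S: no observed back-door set.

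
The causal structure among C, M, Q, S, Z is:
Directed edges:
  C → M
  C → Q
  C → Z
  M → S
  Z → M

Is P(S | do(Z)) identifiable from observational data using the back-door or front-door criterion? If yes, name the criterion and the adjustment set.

desc(Z)\{Z}={M,S}; candidates ⊆ {C,Q}.
size 0: {}; under {} Z still reaches {C,M,Q,S} ∋ S.
{C}: Z⊥S given {C} in G with Z→· removed — back-door holds.
P(S|do(Z)) = Σ_{C} P(S|Z,C)·P(C).

P(S|do(Z)): backdoor, adjust for {C}.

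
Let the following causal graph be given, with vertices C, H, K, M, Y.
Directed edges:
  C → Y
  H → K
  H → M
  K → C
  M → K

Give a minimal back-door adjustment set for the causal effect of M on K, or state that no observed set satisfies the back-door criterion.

desc(M)\{M}={C,K,Y}; candidates ⊆ {H}.
size 0: {}; under {} M still reaches {C,H,K,Y} ∋ K.
{H}: M⊥K given {H} in G with M→· removed — back-door holds.

M→K: minimal back-door set {H}.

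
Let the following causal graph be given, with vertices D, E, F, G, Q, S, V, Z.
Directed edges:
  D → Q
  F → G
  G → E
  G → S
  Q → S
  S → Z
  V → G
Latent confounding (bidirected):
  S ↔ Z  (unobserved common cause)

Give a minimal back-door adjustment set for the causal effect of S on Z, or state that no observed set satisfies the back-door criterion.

S→Z: no observed back-door set.

desc(S)\{S}={Z}; candidates ⊆ {D,E,F,G,Q,V}.
S↔Z: latent back-door arc(s) into S.
size 0: {}; under {} S still reaches {D,E,F,G,Q,V,Z} ∋ Z.
size 1: {D}, {E}, {F} …(+3); under {D} S still reaches {E,F,G,Q,V,Z} ∋ Z.
size 2: {D,E}, {D,F}, {D,G} …(+12); under {D,E} S still reaches {F,G,Q,V,Z} ∋ Z.
S↔Z cannot be blocked by any observed set — no back-door set.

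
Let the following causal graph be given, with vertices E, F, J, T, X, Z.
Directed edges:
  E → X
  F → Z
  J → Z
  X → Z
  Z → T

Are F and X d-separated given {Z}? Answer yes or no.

Bayes-Ball from F | {Z} reaches {E,J,X}.
X ∈ reach(F|{Z}) ⇒ F ⊥̸ X | {Z}.

No — F and X are d-connected given {Z}.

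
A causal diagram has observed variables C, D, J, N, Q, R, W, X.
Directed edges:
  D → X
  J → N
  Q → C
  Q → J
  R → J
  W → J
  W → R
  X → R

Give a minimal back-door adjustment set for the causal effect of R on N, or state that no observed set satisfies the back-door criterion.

R→N: minimal back-door set {W}.

desc(R)\{R}={J,N}; candidates ⊆ {C,D,Q,W,X}.
size 0: {}; under {} R still reaches {D,J,N,W,X} ∋ N.
{W}: R⊥N given {W} in G with R→· removed — back-door holds.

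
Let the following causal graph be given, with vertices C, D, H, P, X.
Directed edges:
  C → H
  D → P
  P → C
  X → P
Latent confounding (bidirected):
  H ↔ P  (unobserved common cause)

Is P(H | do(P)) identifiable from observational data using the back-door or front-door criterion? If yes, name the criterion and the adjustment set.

desc(P)\{P}={C,H}; candidates ⊆ {D,X}.
P↔H: latent back-door arc(s) into P.
size 0: {}; under {} P still reaches {D,H,X} ∋ H.
size 1: {D}, {X}; under {D} P still reaches {H,X} ∋ H.
size 2: {D,X}; under {D,X} P still reaches {H} ∋ H.
P↔H cannot be blocked by any observed set — no back-door set.
{C}: (i) intercepts every directed P→H path; (ii) no back-door P→{C}; (iii) {P} blocks every back-door {C}→H. Front-door holds.
P(H|do(P)) = Σ_{C} P(C|P) Σ_{P'} P(H|C,P')P(P').

P(H|do(P)): frontdoor, adjust for {C}.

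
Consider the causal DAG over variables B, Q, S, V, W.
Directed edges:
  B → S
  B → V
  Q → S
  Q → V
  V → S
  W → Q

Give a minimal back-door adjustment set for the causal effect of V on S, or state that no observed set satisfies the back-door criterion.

V→S: minimal back-door set {B, Q}.

desc(V)\{V}={S}; candidates ⊆ {B,Q,W}.
size 0: {}; under {} V still reaches {B,Q,S,W} ∋ S.
size 1: {B}, {Q}, {W}; under {B} V still reaches {Q,S,W} ∋ S.
{B,Q}: V⊥S given {B,Q} in G with V→· removed — back-door holds.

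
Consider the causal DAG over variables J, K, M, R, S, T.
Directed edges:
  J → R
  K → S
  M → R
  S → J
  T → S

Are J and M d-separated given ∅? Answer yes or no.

Bayes-Ball from J | ∅ reaches {K,R,S,T}.
M ∉ reach(J|∅) ⇒ J ⊥ M | ∅.

Yes — J ⊥ M | ∅.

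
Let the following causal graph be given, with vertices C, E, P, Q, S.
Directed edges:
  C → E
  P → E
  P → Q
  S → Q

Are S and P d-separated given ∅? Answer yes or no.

Yes — S ⊥ P | ∅.

Bayes-Ball from S | ∅ reaches {Q}.
P ∉ reach(S|∅) ⇒ S ⊥ P | ∅.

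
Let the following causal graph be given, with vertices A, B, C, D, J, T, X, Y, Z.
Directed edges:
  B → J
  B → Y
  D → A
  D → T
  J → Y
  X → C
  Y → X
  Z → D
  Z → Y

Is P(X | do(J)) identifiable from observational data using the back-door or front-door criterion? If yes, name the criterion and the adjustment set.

P(X|do(J)): backdoor, adjust for {B}.

desc(J)\{J}={C,X,Y}; candidates ⊆ {A,B,D,T,Z}.
size 0: {}; under {} J still reaches {B,C,X,Y} ∋ X.
{B}: J⊥X given {B} in G with J→· removed — back-door holds.
P(X|do(J)) = Σ_{B} P(X|J,B)·P(B).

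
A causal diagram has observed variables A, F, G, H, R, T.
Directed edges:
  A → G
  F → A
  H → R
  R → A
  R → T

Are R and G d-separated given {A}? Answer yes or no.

Bayes-Ball from R | {A} reaches {F,H,T}.
G ∉ reach(R|{A}) ⇒ R ⊥ G | {A}.

Yes — R ⊥ G | {A}.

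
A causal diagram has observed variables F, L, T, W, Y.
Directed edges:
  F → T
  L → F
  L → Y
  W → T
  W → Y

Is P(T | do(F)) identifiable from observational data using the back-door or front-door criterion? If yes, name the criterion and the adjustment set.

desc(F)\{F}={T}; candidates ⊆ {L,W,Y}.
∅: F⊥T given ∅ in G with F→· removed — back-door holds.
P(T|do(F)) = P(T|F) — no adjustment needed.

P(T|do(F)): backdoor, adjust for ∅.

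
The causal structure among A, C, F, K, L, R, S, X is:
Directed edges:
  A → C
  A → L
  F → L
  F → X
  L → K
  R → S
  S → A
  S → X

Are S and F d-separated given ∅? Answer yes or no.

Yes — S ⊥ F | ∅.

Bayes-Ball from S | ∅ reaches {A,C,K,L,R,X}.
F ∉ reach(S|∅) ⇒ S ⊥ F | ∅.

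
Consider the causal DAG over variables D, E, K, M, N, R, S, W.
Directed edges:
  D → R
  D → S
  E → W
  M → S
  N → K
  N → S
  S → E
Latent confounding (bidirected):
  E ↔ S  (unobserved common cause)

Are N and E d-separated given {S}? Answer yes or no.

Bayes-Ball from N | {S} reaches {D,E,K,M,R,W}.
E ∈ reach(N|{S}) ⇒ N ⊥̸ E | {S}.

No — N and E are d-connected given {S}.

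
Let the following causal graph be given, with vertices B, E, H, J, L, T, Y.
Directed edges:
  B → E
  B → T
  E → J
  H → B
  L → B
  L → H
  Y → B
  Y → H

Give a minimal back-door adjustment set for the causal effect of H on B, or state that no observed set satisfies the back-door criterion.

H→B: minimal back-door set {L, Y}.

desc(H)\{H}={B,E,J,T}; candidates ⊆ {L,Y}.
size 0: {}; under {} H still reaches {B,E,J,L,T,Y} ∋ B.
size 1: {L}, {Y}; under {L} H still reaches {B,E,J,T,Y} ∋ B.
{L,Y}: H⊥B given {L,Y} in G with H→· removed — back-door holds.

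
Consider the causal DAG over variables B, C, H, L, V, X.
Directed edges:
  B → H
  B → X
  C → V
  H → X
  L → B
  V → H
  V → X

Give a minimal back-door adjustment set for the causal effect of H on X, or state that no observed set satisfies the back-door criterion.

H→X: minimal back-door set {B, V}.

desc(H)\{H}={X}; candidates ⊆ {B,C,L,V}.
size 0: {}; under {} H still reaches {B,C,L,V,X} ∋ X.
size 1: {B}, {C}, {L} …(+1); under {B} H still reaches {C,V,X} ∋ X.
{B,V}: H⊥X given {B,V} in G with H→· removed — back-door holds.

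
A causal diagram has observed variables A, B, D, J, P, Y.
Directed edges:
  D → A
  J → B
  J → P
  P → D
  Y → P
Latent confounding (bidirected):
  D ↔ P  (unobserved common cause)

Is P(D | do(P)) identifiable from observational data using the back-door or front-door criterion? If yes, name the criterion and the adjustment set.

desc(P)\{P}={A,D}; candidates ⊆ {B,J,Y}.
P↔D: latent back-door arc(s) into P.
size 0: {}; under {} P still reaches {A,B,D,J,Y} ∋ D.
size 1: {B}, {J}, {Y}; under {B} P still reaches {A,D,J,Y} ∋ D.
size 2: {B,J}, {B,Y}, {J,Y}; under {B,J} P still reaches {A,D,Y} ∋ D.
P↔D cannot be blocked by any observed set — no back-door set.
No mediator lies on a directed P→…→D path.
Neither criterion identifies P(D|do(P)) in this graph.

P(D|do(P)): not identifiable (no BD/FD set).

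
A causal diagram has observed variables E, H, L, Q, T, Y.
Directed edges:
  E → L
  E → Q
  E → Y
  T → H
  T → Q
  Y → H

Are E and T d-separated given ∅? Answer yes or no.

Bayes-Ball from E | ∅ reaches {H,L,Q,Y}.
T ∉ reach(E|∅) ⇒ E ⊥ T | ∅.

Yes — E ⊥ T | ∅.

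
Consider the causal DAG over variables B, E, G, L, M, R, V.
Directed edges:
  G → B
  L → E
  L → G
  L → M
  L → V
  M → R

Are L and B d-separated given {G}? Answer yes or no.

Yes — L ⊥ B | {G}.

Bayes-Ball from L | {G} reaches {E,M,R,V}.
B ∉ reach(L|{G}) ⇒ L ⊥ B | {G}.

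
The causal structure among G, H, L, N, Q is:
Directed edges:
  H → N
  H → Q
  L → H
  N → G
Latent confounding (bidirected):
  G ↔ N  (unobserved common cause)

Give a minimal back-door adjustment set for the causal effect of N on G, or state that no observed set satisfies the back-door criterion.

N→G: no observed back-door set.

desc(N)\{N}={G}; candidates ⊆ {H,L,Q}.
N↔G: latent back-door arc(s) into N.
size 0: {}; under {} N still reaches {G,H,L,Q} ∋ G.
size 1: {H}, {L}, {Q}; under {H} N still reaches {G} ∋ G.
size 2: {H,L}, {H,Q}, {L,Q}; under {H,L} N still reaches {G} ∋ G.
N↔G cannot be blocked by any observed set — no back-door set.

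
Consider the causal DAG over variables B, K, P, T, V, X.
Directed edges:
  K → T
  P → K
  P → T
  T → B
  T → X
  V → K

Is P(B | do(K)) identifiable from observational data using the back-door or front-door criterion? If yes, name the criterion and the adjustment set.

desc(K)\{K}={B,T,X}; candidates ⊆ {P,V}.
size 0: {}; under {} K still reaches {B,P,T,V,X} ∋ B.
{P}: K⊥B given {P} in G with K→· removed — back-door holds.
P(B|do(K)) = Σ_{P} P(B|K,P)·P(P).

P(B|do(K)): backdoor, adjust for {P}.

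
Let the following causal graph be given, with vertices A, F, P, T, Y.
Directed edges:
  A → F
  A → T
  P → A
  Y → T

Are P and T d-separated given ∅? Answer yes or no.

Bayes-Ball from P | ∅ reaches {A,F,T}.
T ∈ reach(P|∅) ⇒ P ⊥̸ T | ∅.

No — P and T are d-connected given ∅.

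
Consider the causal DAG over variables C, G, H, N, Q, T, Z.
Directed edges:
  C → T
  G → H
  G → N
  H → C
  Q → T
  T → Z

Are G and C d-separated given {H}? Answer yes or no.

Bayes-Ball from G | {H} reaches {N}.
C ∉ reach(G|{H}) ⇒ G ⊥ C | {H}.

Yes — G ⊥ C | {H}.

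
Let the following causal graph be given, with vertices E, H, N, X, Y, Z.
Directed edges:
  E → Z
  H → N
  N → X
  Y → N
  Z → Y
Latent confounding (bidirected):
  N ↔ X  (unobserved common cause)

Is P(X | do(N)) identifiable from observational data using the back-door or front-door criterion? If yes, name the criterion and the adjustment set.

P(X|do(N)): not identifiable (no BD/FD set).

desc(N)\{N}={X}; candidates ⊆ {E,H,Y,Z}.
N↔X: latent back-door arc(s) into N.
size 0: {}; under {} N still reaches {E,H,X,Y,Z} ∋ X.
size 1: {E}, {H}, {Y} …(+1); under {E} N still reaches {H,X,Y,Z} ∋ X.
size 2: {E,H}, {E,Y}, {E,Z} …(+3); under {E,H} N still reaches {X,Y,Z} ∋ X.
N↔X cannot be blocked by any observed set — no back-door set.
No mediator lies on a directed N→…→X path.
Neither criterion identifies P(X|do(N)) in this graph.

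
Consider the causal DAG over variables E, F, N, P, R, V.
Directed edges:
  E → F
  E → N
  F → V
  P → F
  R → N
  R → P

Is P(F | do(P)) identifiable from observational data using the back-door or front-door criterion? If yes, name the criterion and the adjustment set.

P(F|do(P)): backdoor, adjust for ∅.

desc(P)\{P}={F,V}; candidates ⊆ {E,N,R}.
∅: P⊥F given ∅ in G with P→· removed — back-door holds.
P(F|do(P)) = P(F|P) — no adjustment needed.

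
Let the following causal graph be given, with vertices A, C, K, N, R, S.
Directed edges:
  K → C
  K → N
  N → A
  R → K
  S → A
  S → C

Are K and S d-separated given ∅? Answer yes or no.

Bayes-Ball from K | ∅ reaches {A,C,N,R}.
S ∉ reach(K|∅) ⇒ K ⊥ S | ∅.

Yes — K ⊥ S | ∅.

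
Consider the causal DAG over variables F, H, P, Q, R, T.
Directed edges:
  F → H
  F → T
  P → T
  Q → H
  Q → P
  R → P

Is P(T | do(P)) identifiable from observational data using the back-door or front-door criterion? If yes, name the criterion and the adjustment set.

P(T|do(P)): backdoor, adjust for ∅.

desc(P)\{P}={T}; candidates ⊆ {F,H,Q,R}.
∅: P⊥T given ∅ in G with P→· removed — back-door holds.
P(T|do(P)) = P(T|P) — no adjustment needed.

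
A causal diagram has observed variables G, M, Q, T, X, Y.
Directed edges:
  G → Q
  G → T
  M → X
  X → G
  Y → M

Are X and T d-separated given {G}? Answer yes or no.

Bayes-Ball from X | {G} reaches {M,Y}.
T ∉ reach(X|{G}) ⇒ X ⊥ T | {G}.

Yes — X ⊥ T | {G}.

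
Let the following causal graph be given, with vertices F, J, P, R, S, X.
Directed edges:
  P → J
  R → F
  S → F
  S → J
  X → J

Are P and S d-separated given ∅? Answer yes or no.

Bayes-Ball from P | ∅ reaches {J}.
S ∉ reach(P|∅) ⇒ P ⊥ S | ∅.

Yes — P ⊥ S | ∅.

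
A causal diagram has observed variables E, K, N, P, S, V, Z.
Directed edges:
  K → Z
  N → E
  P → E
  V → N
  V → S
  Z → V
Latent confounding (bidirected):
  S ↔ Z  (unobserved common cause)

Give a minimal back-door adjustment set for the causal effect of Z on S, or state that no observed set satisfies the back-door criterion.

desc(Z)\{Z}={E,N,S,V}; candidates ⊆ {K,P}.
Z↔S: latent back-door arc(s) into Z.
size 0: {}; under {} Z still reaches {K,S} ∋ S.
size 1: {K}, {P}; under {K} Z still reaches {S} ∋ S.
size 2: {K,P}; under {K,P} Z still reaches {S} ∋ S.
Z↔S cannot be blocked by any observed set — no back-door set.

Z→S: no observed back-door set.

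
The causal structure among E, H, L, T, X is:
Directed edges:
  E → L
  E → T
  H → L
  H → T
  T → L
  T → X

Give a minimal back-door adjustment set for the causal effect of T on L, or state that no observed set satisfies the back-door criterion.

T→L: minimal back-door set {E, H}.

desc(T)\{T}={L,X}; candidates ⊆ {E,H}.
size 0: {}; under {} T still reaches {E,H,L} ∋ L.
size 1: {E}, {H}; under {E} T still reaches {H,L} ∋ L.
{E,H}: T⊥L given {E,H} in G with T→· removed — back-door holds.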